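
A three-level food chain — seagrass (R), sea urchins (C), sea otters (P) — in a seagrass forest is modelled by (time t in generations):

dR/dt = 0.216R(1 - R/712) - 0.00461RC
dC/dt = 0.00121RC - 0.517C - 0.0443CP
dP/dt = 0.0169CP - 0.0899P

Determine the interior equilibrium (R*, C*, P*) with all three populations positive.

R* ≈ 631, C* ≈ 5.32, P* ≈ 5.57

From dP/dt = 0: 0.0169C* = 0.0899, so C* = 5.32.
From dR/dt = 0: 0.216(1 - R*/712) = 0.00461·5.32, giving R* = 712·(1 - 0.114) = 631.
From dC/dt = 0: 0.00121·631 - 0.517 = 0.0443P*, so P* = 0.247/0.0443 = 5.57.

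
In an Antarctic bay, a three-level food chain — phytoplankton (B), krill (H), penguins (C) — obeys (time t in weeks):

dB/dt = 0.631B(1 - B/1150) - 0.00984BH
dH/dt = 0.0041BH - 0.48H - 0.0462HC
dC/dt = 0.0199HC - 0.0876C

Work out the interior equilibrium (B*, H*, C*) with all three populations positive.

From dC/dt = 0: 0.0199H* = 0.0876, so H* = 4.4.
From dB/dt = 0: 0.631(1 - B*/1150) = 0.00984·4.4, giving B* = 1150·(1 - 0.0686) = 1070.
From dH/dt = 0: 0.0041·1070 - 0.48 = 0.0462C*, so C* = 3.91/0.0462 = 84.7.

B* ≈ 1070, H* ≈ 4.4, C* ≈ 84.7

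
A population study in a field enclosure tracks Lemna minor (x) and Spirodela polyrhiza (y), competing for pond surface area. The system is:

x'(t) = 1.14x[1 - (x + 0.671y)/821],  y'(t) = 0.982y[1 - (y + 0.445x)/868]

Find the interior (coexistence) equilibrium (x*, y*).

Setting both brackets to zero gives the nullclines x + 0.671y = 821 and 0.445x + y = 868.
Substituting y = 868 - 0.445x into the first: x(1 - 0.671·0.445) = 821 - 0.671·868.
So x* = 239/0.701 = 340, and then y* = 868 - 0.445·340 = 717.

x* ≈ 340, y* ≈ 717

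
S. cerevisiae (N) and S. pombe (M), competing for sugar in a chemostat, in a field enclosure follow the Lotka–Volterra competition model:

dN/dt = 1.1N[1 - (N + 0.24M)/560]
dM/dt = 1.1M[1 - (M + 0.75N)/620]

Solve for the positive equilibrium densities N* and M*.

N* ≈ 501, M* ≈ 244

Setting both brackets to zero gives the nullclines N + 0.24M = 560 and 0.75N + M = 620.
Substituting M = 620 - 0.75N into the first: N(1 - 0.24·0.75) = 560 - 0.24·620.
So N* = 411/0.82 = 501, and then M* = 620 - 0.75·501 = 244.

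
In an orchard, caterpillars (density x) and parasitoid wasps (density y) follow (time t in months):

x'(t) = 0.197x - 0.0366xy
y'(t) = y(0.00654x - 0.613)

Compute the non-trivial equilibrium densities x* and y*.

x* ≈ 93.7, y* ≈ 5.38

Set dy/dt = 0 with y > 0: 0.00654x - 0.613 = 0, so x* = 0.613/0.00654 = 93.7.
Set dx/dt = 0 with x > 0: 0.197 - 0.0366y = 0, so y* = 0.197/0.0366 = 5.38.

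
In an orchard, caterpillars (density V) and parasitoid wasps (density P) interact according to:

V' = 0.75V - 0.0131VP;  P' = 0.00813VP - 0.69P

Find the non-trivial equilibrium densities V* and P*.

V* ≈ 84.9, P* ≈ 57.3

Set dP/dt = 0 with P > 0: 0.00813V - 0.69 = 0, so V* = 0.69/0.00813 = 84.9.
Set dV/dt = 0 with V > 0: 0.75 - 0.0131P = 0, so P* = 0.75/0.0131 = 57.3.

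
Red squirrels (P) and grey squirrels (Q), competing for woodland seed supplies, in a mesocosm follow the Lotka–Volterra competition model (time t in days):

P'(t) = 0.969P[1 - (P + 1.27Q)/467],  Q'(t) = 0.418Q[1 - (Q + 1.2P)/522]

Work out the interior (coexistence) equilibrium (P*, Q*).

P* ≈ 374, Q* ≈ 73.3

Setting both brackets to zero gives the nullclines P + 1.27Q = 467 and 1.2P + Q = 522.
Substituting Q = 522 - 1.2P into the first: P(1 - 1.27·1.2) = 467 - 1.27·522.
So P* = -196/-0.524 = 374, and then Q* = 522 - 1.2·374 = 73.3.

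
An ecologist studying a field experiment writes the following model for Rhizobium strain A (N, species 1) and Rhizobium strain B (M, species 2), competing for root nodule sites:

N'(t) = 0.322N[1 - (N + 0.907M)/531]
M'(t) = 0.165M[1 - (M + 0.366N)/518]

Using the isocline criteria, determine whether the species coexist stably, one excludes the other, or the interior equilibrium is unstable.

stable coexistence

Compare the nullcline intercepts: K1/α12 = 531/0.907 = 585 > K2 = 518; K2/α21 = 518/0.366 = 1420 > K1 = 531.
Since both inequalities hold, each species can invade when rare, so the interior equilibrium is stable.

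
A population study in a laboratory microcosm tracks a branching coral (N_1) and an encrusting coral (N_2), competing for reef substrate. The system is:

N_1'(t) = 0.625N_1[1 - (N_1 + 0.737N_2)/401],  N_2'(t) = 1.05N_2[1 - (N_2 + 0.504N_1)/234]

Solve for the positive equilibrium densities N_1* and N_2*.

N_1* ≈ 364, N_2* ≈ 50.7

Setting both brackets to zero gives the nullclines N_1 + 0.737N_2 = 401 and 0.504N_1 + N_2 = 234.
Substituting N_2 = 234 - 0.504N_1 into the first: N_1(1 - 0.737·0.504) = 401 - 0.737·234.
So N_1* = 229/0.629 = 364, and then N_2* = 234 - 0.504·364 = 50.7.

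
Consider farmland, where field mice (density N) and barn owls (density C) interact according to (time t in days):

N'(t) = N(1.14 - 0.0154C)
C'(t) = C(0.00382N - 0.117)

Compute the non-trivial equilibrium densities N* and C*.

N* ≈ 30.6, C* ≈ 74

Set dC/dt = 0 with C > 0: 0.00382N - 0.117 = 0, so N* = 0.117/0.00382 = 30.6.
Set dN/dt = 0 with N > 0: 1.14 - 0.0154C = 0, so C* = 1.14/0.0154 = 74.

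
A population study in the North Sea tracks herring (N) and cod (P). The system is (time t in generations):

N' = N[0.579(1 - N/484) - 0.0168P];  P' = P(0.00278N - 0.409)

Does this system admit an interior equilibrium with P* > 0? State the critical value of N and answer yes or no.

Threshold N = 147; K > 147, so yes, the predator persists.

The predator equation gives dP/dt > 0 only when N > 0.409/0.00278 = 147.
Without the predator, N → K = 484. Since 484 > 147, the predator can invade and persist.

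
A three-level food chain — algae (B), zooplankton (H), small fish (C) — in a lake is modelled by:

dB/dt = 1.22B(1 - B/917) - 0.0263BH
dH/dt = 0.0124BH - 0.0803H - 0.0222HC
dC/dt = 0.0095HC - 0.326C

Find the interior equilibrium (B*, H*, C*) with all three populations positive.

B* ≈ 239, H* ≈ 34.3, C* ≈ 130

From dC/dt = 0: 0.0095H* = 0.326, so H* = 34.3.
From dB/dt = 0: 1.22(1 - B*/917) = 0.0263·34.3, giving B* = 917·(1 - 0.74) = 239.
From dH/dt = 0: 0.0124·239 - 0.0803 = 0.0222C*, so C* = 2.88/0.0222 = 130.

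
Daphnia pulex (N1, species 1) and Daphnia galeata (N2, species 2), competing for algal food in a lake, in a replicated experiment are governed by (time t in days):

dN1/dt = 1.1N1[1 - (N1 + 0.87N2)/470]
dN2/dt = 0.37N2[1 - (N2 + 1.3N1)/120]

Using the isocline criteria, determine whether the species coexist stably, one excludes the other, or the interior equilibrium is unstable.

Compare the nullcline intercepts: K1/α12 = 470/0.87 = 540 > K2 = 120; K2/α21 = 120/1.3 = 92.3 < K1 = 470.
Since the inequalities point opposite ways, species 1 can invade but species 2 cannot.

species 1 excludes species 2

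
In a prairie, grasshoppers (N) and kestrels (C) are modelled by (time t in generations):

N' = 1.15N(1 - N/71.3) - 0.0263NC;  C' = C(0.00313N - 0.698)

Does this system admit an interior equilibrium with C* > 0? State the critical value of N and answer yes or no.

Threshold N = 223; K < 223, so no, the predator goes extinct.

The predator equation gives dC/dt > 0 only when N > 0.698/0.00313 = 223.
Without the predator, N → K = 71.3. Since 71.3 < 223, the predator cannot invade.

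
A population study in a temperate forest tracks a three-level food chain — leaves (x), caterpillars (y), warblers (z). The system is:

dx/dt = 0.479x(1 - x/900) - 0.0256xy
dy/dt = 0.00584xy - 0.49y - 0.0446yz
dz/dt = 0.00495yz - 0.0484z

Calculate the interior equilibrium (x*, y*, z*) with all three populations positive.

From dz/dt = 0: 0.00495y* = 0.0484, so y* = 9.78.
From dx/dt = 0: 0.479(1 - x*/900) = 0.0256·9.78, giving x* = 900·(1 - 0.523) = 430.
From dy/dt = 0: 0.00584·430 - 0.49 = 0.0446z*, so z* = 2.02/0.0446 = 45.3.

x* ≈ 430, y* ≈ 9.78, z* ≈ 45.3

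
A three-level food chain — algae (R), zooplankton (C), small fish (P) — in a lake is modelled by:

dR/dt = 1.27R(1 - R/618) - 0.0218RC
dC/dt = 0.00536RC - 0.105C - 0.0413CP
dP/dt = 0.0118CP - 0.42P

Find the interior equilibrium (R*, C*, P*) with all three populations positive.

R* ≈ 240, C* ≈ 35.6, P* ≈ 28.7

From dP/dt = 0: 0.0118C* = 0.42, so C* = 35.6.
From dR/dt = 0: 1.27(1 - R*/618) = 0.0218·35.6, giving R* = 618·(1 - 0.611) = 240.
From dC/dt = 0: 0.00536·240 - 0.105 = 0.0413P*, so P* = 1.18/0.0413 = 28.7.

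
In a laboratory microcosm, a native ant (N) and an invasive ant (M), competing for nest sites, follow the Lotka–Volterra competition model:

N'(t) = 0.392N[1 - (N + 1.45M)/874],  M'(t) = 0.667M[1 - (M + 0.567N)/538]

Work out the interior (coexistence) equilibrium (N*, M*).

N* ≈ 528, M* ≈ 239

Setting both brackets to zero gives the nullclines N + 1.45M = 874 and 0.567N + M = 538.
Substituting M = 538 - 0.567N into the first: N(1 - 1.45·0.567) = 874 - 1.45·538.
So N* = 93.9/0.178 = 528, and then M* = 538 - 0.567·528 = 239.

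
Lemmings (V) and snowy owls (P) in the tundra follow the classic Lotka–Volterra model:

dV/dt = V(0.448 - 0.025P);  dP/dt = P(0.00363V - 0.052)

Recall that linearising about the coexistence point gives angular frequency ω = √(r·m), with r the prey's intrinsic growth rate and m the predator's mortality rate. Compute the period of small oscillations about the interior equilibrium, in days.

T ≈ 41.2 days

Here r = 0.448 and m = 0.052, so r·m = 0.0233.
ω = √0.0233 = 0.153 per day, hence T = 2π/ω ≈ 41.2 days.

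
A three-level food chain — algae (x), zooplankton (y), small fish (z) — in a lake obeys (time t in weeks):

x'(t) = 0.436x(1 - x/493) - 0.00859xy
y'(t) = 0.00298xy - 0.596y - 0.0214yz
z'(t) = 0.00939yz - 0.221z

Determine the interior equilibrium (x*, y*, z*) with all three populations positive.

From dz/dt = 0: 0.00939y* = 0.221, so y* = 23.5.
From dx/dt = 0: 0.436(1 - x*/493) = 0.00859·23.5, giving x* = 493·(1 - 0.464) = 264.
From dy/dt = 0: 0.00298·264 - 0.596 = 0.0214z*, so z* = 0.192/0.0214 = 8.97.

x* ≈ 264, y* ≈ 23.5, z* ≈ 8.97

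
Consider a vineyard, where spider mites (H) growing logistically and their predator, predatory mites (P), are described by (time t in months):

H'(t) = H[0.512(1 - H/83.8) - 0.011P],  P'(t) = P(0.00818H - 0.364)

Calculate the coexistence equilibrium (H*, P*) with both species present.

From dP/dt = 0 with P > 0: 0.00818H* = 0.364, so H* = 44.5.
Substitute into dH/dt = 0: 0.512(1 - 44.5/83.8) = 0.011P*.
The bracket is 0.469, giving P* = 0.24/0.011 = 21.8.

H* ≈ 44.5, P* ≈ 21.8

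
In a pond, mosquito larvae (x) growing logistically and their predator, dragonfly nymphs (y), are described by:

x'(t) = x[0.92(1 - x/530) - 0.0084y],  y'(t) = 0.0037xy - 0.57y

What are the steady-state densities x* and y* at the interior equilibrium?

From dy/dt = 0 with y > 0: 0.0037x* = 0.57, so x* = 154.
Substitute into dx/dt = 0: 0.92(1 - 154/530) = 0.0084y*.
The bracket is 0.709, giving y* = 0.653/0.0084 = 77.7.

x* ≈ 154, y* ≈ 77.7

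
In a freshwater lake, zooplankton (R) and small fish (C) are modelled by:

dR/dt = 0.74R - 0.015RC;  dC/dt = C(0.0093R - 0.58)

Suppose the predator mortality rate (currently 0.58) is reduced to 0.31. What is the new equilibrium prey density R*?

At the interior fixed point, setting dC/dt = 0 with C > 0 fixes R* = (predator death rate)/(RC coefficient) — independent of the other coefficients.
With the change, R* = 0.31/0.0093 = 33.3; it falls from 62.4.

R* ≈ 33.3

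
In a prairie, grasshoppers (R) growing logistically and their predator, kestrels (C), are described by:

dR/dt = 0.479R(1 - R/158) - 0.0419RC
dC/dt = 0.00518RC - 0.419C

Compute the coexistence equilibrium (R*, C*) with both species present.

R* ≈ 80.9, C* ≈ 5.58

From dC/dt = 0 with C > 0: 0.00518R* = 0.419, so R* = 80.9.
Substitute into dR/dt = 0: 0.479(1 - 80.9/158) = 0.0419C*.
The bracket is 0.488, giving C* = 0.234/0.0419 = 5.58.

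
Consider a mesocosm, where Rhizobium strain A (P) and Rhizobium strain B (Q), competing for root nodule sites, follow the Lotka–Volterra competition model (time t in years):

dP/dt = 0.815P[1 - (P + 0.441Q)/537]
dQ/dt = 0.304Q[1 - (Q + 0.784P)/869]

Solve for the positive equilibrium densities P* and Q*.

P* ≈ 235, Q* ≈ 685

Setting both brackets to zero gives the nullclines P + 0.441Q = 537 and 0.784P + Q = 869.
Substituting Q = 869 - 0.784P into the first: P(1 - 0.441·0.784) = 537 - 0.441·869.
So P* = 154/0.654 = 235, and then Q* = 869 - 0.784·235 = 685.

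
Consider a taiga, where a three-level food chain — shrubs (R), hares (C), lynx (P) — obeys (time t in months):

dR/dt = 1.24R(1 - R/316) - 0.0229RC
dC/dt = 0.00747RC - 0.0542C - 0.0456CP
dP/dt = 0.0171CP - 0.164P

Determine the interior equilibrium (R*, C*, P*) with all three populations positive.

From dP/dt = 0: 0.0171C* = 0.164, so C* = 9.59.
From dR/dt = 0: 1.24(1 - R*/316) = 0.0229·9.59, giving R* = 316·(1 - 0.177) = 260.
From dC/dt = 0: 0.00747·260 - 0.0542 = 0.0456P*, so P* = 1.89/0.0456 = 41.4.

R* ≈ 260, C* ≈ 9.59, P* ≈ 41.4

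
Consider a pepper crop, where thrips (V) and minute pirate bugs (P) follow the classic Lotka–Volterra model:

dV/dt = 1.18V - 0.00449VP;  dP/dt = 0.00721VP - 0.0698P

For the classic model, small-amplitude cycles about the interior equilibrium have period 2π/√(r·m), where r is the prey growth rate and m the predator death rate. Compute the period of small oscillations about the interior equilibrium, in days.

T ≈ 21.9 days

Here r = 1.18 and m = 0.0698, so r·m = 0.0824.
ω = √0.0824 = 0.287 per day, hence T = 2π/ω ≈ 21.9 days.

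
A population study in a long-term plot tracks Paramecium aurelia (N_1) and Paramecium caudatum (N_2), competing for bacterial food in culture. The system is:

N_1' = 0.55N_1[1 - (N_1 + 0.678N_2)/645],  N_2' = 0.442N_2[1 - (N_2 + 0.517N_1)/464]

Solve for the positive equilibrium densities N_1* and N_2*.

N_1* ≈ 509, N_2* ≈ 201

Setting both brackets to zero gives the nullclines N_1 + 0.678N_2 = 645 and 0.517N_1 + N_2 = 464.
Substituting N_2 = 464 - 0.517N_1 into the first: N_1(1 - 0.678·0.517) = 645 - 0.678·464.
So N_1* = 330/0.649 = 509, and then N_2* = 464 - 0.517·509 = 201.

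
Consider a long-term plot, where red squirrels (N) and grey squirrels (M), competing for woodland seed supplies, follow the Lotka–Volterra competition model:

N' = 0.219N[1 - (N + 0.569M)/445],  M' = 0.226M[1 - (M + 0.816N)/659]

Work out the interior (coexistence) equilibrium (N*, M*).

N* ≈ 131, M* ≈ 552

Setting both brackets to zero gives the nullclines N + 0.569M = 445 and 0.816N + M = 659.
Substituting M = 659 - 0.816N into the first: N(1 - 0.569·0.816) = 445 - 0.569·659.
So N* = 70/0.536 = 131, and then M* = 659 - 0.816·131 = 552.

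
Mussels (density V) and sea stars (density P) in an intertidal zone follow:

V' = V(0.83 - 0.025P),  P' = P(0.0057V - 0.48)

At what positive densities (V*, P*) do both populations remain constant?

Set dP/dt = 0 with P > 0: 0.0057V - 0.48 = 0, so V* = 0.48/0.0057 = 84.2.
Set dV/dt = 0 with V > 0: 0.83 - 0.025P = 0, so P* = 0.83/0.025 = 33.2.

V* ≈ 84.2, P* ≈ 33.2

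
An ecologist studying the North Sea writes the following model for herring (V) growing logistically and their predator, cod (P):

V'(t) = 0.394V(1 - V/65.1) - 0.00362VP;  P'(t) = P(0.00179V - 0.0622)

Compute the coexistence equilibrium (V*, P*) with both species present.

From dP/dt = 0 with P > 0: 0.00179V* = 0.0622, so V* = 34.7.
Substitute into dV/dt = 0: 0.394(1 - 34.7/65.1) = 0.00362P*.
The bracket is 0.466, giving P* = 0.184/0.00362 = 50.7.

V* ≈ 34.7, P* ≈ 50.7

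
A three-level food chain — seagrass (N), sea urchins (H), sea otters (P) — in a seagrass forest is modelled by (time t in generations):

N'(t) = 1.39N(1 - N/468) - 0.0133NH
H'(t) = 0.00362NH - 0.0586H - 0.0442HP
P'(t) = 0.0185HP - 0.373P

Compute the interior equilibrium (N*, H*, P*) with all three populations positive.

N* ≈ 378, H* ≈ 20.2, P* ≈ 29.6

From dP/dt = 0: 0.0185H* = 0.373, so H* = 20.2.
From dN/dt = 0: 1.39(1 - N*/468) = 0.0133·20.2, giving N* = 468·(1 - 0.193) = 378.
From dH/dt = 0: 0.00362·378 - 0.0586 = 0.0442P*, so P* = 1.31/0.0442 = 29.6.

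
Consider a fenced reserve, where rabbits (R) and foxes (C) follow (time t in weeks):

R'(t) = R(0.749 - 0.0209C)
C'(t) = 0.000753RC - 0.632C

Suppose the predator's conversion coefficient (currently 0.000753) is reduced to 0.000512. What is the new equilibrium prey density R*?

At the interior fixed point, setting dC/dt = 0 with C > 0 fixes R* = (predator death rate)/(RC coefficient) — independent of the other coefficients.
With the change, R* = 0.632/0.000512 = 1230; it rises from 839.

R* ≈ 1230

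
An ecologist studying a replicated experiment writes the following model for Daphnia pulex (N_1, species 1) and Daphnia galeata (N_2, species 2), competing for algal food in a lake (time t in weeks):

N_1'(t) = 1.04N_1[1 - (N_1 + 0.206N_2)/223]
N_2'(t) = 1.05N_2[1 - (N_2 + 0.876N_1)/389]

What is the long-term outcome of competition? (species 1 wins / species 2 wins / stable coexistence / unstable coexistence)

stable coexistence

Compare the nullcline intercepts: K1/α12 = 223/0.206 = 1080 > K2 = 389; K2/α21 = 389/0.876 = 444 > K1 = 223.
Since both inequalities hold, each species can invade when rare, so the interior equilibrium is stable.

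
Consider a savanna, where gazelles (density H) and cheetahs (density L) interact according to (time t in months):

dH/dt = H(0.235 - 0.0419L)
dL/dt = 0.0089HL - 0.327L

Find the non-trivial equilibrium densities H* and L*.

Set dL/dt = 0 with L > 0: 0.0089H - 0.327 = 0, so H* = 0.327/0.0089 = 36.7.
Set dH/dt = 0 with H > 0: 0.235 - 0.0419L = 0, so L* = 0.235/0.0419 = 5.61.

H* ≈ 36.7, L* ≈ 5.61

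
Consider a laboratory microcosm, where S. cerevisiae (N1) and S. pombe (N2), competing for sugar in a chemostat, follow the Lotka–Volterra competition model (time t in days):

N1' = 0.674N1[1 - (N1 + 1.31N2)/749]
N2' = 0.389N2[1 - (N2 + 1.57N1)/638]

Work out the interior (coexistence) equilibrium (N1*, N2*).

Setting both brackets to zero gives the nullclines N1 + 1.31N2 = 749 and 1.57N1 + N2 = 638.
Substituting N2 = 638 - 1.57N1 into the first: N1(1 - 1.31·1.57) = 749 - 1.31·638.
So N1* = -86.8/-1.06 = 82.1, and then N2* = 638 - 1.57·82.1 = 509.

N1* ≈ 82.1, N2* ≈ 509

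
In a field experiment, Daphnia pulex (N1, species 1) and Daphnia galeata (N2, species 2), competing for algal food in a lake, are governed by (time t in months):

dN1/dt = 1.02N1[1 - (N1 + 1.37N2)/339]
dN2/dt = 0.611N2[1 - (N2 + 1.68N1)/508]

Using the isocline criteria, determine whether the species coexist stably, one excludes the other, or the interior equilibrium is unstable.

Compare the nullcline intercepts: K1/α12 = 339/1.37 = 247 < K2 = 508; K2/α21 = 508/1.68 = 302 < K1 = 339.
Since both are reversed, neither can invade when rare; the interior point is a saddle.

unstable coexistence (outcome depends on initial conditions)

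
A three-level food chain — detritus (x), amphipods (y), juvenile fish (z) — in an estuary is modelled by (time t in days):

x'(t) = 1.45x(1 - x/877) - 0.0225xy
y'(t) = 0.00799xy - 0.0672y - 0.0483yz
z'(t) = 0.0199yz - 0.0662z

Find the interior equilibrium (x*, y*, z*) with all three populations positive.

x* ≈ 832, y* ≈ 3.33, z* ≈ 136

From dz/dt = 0: 0.0199y* = 0.0662, so y* = 3.33.
From dx/dt = 0: 1.45(1 - x*/877) = 0.0225·3.33, giving x* = 877·(1 - 0.0516) = 832.
From dy/dt = 0: 0.00799·832 - 0.0672 = 0.0483z*, so z* = 6.58/0.0483 = 136.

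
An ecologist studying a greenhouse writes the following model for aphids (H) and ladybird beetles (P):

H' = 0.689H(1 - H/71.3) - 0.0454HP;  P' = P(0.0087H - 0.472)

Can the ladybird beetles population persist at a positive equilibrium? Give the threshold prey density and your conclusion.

Threshold H = 54.3; K > 54.3, so yes, the predator persists.

The predator equation gives dP/dt > 0 only when H > 0.472/0.0087 = 54.3.
Without the predator, H → K = 71.3. Since 71.3 > 54.3, the predator can invade and persist.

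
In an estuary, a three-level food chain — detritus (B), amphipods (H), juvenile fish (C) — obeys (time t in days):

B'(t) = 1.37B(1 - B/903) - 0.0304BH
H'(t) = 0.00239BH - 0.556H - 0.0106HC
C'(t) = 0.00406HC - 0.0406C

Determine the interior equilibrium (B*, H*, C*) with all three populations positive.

B* ≈ 703, H* ≈ 10, C* ≈ 106

From dC/dt = 0: 0.00406H* = 0.0406, so H* = 10.
From dB/dt = 0: 1.37(1 - B*/903) = 0.0304·10, giving B* = 903·(1 - 0.222) = 703.
From dH/dt = 0: 0.00239·703 - 0.556 = 0.0106C*, so C* = 1.12/0.0106 = 106.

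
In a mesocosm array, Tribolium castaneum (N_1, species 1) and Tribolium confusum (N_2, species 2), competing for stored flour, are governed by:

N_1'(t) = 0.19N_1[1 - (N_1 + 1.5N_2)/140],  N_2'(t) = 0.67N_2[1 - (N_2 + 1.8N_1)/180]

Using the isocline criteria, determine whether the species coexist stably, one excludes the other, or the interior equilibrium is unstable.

unstable coexistence (outcome depends on initial conditions)

Compare the nullcline intercepts: K1/α12 = 140/1.5 = 93.3 < K2 = 180; K2/α21 = 180/1.8 = 100 < K1 = 140.
Since both are reversed, neither can invade when rare; the interior point is a saddle.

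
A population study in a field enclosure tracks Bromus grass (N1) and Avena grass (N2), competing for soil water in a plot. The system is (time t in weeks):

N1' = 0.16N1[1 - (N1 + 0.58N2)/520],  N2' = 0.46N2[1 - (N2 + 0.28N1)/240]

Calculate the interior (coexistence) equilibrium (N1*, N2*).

Setting both brackets to zero gives the nullclines N1 + 0.58N2 = 520 and 0.28N1 + N2 = 240.
Substituting N2 = 240 - 0.28N1 into the first: N1(1 - 0.58·0.28) = 520 - 0.58·240.
So N1* = 381/0.838 = 455, and then N2* = 240 - 0.28·455 = 113.

N1* ≈ 455, N2* ≈ 113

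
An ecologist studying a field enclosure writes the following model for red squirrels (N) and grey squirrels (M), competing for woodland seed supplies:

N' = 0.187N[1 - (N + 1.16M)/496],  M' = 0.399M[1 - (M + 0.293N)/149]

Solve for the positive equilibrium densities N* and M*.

N* ≈ 490, M* ≈ 5.56

Setting both brackets to zero gives the nullclines N + 1.16M = 496 and 0.293N + M = 149.
Substituting M = 149 - 0.293N into the first: N(1 - 1.16·0.293) = 496 - 1.16·149.
So N* = 323/0.66 = 490, and then M* = 149 - 0.293·490 = 5.56.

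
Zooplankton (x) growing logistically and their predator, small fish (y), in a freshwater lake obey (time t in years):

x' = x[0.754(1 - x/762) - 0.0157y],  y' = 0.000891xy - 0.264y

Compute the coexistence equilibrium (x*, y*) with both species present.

From dy/dt = 0 with y > 0: 0.000891x* = 0.264, so x* = 296.
Substitute into dx/dt = 0: 0.754(1 - 296/762) = 0.0157y*.
The bracket is 0.611, giving y* = 0.461/0.0157 = 29.4.

x* ≈ 296, y* ≈ 29.4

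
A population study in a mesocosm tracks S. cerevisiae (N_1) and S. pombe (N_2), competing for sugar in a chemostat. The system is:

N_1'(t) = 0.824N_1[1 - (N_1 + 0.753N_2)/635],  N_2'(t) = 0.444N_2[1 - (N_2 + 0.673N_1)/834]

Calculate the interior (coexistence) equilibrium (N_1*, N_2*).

N_1* ≈ 14.2, N_2* ≈ 824

Setting both brackets to zero gives the nullclines N_1 + 0.753N_2 = 635 and 0.673N_1 + N_2 = 834.
Substituting N_2 = 834 - 0.673N_1 into the first: N_1(1 - 0.753·0.673) = 635 - 0.753·834.
So N_1* = 7/0.493 = 14.2, and then N_2* = 834 - 0.673·14.2 = 824.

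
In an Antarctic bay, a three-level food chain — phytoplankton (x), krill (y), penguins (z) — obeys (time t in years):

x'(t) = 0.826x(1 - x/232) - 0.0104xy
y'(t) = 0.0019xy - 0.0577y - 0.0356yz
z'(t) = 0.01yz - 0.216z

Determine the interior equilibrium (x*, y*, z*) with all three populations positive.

From dz/dt = 0: 0.01y* = 0.216, so y* = 21.6.
From dx/dt = 0: 0.826(1 - x*/232) = 0.0104·21.6, giving x* = 232·(1 - 0.272) = 169.
From dy/dt = 0: 0.0019·169 - 0.0577 = 0.0356z*, so z* = 0.263/0.0356 = 7.39.

x* ≈ 169, y* ≈ 21.6, z* ≈ 7.39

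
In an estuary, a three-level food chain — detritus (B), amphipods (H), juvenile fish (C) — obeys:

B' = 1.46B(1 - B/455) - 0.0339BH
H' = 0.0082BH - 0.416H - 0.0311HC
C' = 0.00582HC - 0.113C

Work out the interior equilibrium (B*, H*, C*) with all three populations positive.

B* ≈ 250, H* ≈ 19.4, C* ≈ 52.5

From dC/dt = 0: 0.00582H* = 0.113, so H* = 19.4.
From dB/dt = 0: 1.46(1 - B*/455) = 0.0339·19.4, giving B* = 455·(1 - 0.451) = 250.
From dH/dt = 0: 0.0082·250 - 0.416 = 0.0311C*, so C* = 1.63/0.0311 = 52.5.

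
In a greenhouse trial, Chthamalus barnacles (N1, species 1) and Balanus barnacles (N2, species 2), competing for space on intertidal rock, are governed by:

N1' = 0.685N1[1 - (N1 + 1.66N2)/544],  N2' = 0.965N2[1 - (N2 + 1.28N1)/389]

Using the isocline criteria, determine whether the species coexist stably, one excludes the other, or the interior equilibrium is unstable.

unstable coexistence (outcome depends on initial conditions)

Compare the nullcline intercepts: K1/α12 = 544/1.66 = 328 < K2 = 389; K2/α21 = 389/1.28 = 304 < K1 = 544.
Since both are reversed, neither can invade when rare; the interior point is a saddle.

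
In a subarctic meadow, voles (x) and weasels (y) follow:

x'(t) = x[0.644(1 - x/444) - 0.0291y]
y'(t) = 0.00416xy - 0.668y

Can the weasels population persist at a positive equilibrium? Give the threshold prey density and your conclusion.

Threshold x = 161; K > 161, so yes, the predator persists.

The predator equation gives dy/dt > 0 only when x > 0.668/0.00416 = 161.
Without the predator, x → K = 444. Since 444 > 161, the predator can invade and persist.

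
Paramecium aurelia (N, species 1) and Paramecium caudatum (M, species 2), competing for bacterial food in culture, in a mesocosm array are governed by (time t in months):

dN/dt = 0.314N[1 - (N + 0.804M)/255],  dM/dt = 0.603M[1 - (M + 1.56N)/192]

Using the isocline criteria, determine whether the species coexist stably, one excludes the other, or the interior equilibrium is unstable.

Compare the nullcline intercepts: K1/α12 = 255/0.804 = 317 > K2 = 192; K2/α21 = 192/1.56 = 123 < K1 = 255.
Since the inequalities point opposite ways, species 1 can invade but species 2 cannot.

species 1 excludes species 2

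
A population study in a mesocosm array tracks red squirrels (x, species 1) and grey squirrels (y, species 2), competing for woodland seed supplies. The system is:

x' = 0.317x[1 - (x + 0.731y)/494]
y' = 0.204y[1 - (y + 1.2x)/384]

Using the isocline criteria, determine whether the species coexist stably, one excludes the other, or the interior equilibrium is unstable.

species 1 excludes species 2

Compare the nullcline intercepts: K1/α12 = 494/0.731 = 676 > K2 = 384; K2/α21 = 384/1.2 = 320 < K1 = 494.
Since the inequalities point opposite ways, species 1 can invade but species 2 cannot.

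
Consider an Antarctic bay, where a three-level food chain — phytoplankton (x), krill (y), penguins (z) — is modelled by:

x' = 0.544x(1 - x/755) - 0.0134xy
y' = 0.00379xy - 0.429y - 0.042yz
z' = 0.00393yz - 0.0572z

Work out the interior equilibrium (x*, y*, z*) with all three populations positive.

x* ≈ 484, y* ≈ 14.6, z* ≈ 33.5

From dz/dt = 0: 0.00393y* = 0.0572, so y* = 14.6.
From dx/dt = 0: 0.544(1 - x*/755) = 0.0134·14.6, giving x* = 755·(1 - 0.359) = 484.
From dy/dt = 0: 0.00379·484 - 0.429 = 0.042z*, so z* = 1.41/0.042 = 33.5.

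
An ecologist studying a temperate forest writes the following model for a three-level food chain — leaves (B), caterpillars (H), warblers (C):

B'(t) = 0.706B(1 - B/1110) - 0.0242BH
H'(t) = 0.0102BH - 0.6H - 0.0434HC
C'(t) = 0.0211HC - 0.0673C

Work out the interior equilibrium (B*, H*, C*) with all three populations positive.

B* ≈ 989, H* ≈ 3.19, C* ≈ 219

From dC/dt = 0: 0.0211H* = 0.0673, so H* = 3.19.
From dB/dt = 0: 0.706(1 - B*/1110) = 0.0242·3.19, giving B* = 1110·(1 - 0.109) = 989.
From dH/dt = 0: 0.0102·989 - 0.6 = 0.0434C*, so C* = 9.48/0.0434 = 219.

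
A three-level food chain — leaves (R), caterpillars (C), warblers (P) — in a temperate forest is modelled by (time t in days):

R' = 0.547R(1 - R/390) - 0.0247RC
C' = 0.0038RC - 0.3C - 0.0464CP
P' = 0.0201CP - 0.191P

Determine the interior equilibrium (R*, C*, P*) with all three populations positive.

R* ≈ 223, C* ≈ 9.5, P* ≈ 11.8

From dP/dt = 0: 0.0201C* = 0.191, so C* = 9.5.
From dR/dt = 0: 0.547(1 - R*/390) = 0.0247·9.5, giving R* = 390·(1 - 0.429) = 223.
From dC/dt = 0: 0.0038·223 - 0.3 = 0.0464P*, so P* = 0.546/0.0464 = 11.8.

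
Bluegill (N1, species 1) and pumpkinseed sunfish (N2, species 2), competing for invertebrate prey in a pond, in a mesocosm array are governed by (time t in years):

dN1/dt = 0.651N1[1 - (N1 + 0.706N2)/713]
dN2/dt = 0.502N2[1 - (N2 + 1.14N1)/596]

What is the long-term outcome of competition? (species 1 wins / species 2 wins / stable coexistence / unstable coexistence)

species 1 excludes species 2

Compare the nullcline intercepts: K1/α12 = 713/0.706 = 1010 > K2 = 596; K2/α21 = 596/1.14 = 523 < K1 = 713.
Since the inequalities point opposite ways, species 1 can invade but species 2 cannot.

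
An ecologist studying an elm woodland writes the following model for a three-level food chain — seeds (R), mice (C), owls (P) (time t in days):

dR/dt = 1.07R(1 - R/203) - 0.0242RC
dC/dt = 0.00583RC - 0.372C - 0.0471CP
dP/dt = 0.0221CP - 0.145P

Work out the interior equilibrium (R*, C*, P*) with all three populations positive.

R* ≈ 173, C* ≈ 6.56, P* ≈ 13.5

From dP/dt = 0: 0.0221C* = 0.145, so C* = 6.56.
From dR/dt = 0: 1.07(1 - R*/203) = 0.0242·6.56, giving R* = 203·(1 - 0.148) = 173.
From dC/dt = 0: 0.00583·173 - 0.372 = 0.0471P*, so P* = 0.636/0.0471 = 13.5.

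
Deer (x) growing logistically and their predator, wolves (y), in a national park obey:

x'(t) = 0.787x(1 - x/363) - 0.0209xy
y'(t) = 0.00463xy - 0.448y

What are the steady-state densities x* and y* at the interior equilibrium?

From dy/dt = 0 with y > 0: 0.00463x* = 0.448, so x* = 96.8.
Substitute into dx/dt = 0: 0.787(1 - 96.8/363) = 0.0209y*.
The bracket is 0.733, giving y* = 0.577/0.0209 = 27.6.

x* ≈ 96.8, y* ≈ 27.6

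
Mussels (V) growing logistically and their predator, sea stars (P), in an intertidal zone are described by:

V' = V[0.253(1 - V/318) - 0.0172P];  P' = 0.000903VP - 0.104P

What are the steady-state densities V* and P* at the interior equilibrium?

V* ≈ 115, P* ≈ 9.38

From dP/dt = 0 with P > 0: 0.000903V* = 0.104, so V* = 115.
Substitute into dV/dt = 0: 0.253(1 - 115/318) = 0.0172P*.
The bracket is 0.638, giving P* = 0.161/0.0172 = 9.38.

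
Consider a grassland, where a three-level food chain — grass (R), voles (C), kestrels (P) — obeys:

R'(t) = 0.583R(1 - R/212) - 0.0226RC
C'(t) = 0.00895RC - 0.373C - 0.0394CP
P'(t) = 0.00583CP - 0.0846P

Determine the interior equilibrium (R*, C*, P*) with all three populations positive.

R* ≈ 92.7, C* ≈ 14.5, P* ≈ 11.6

From dP/dt = 0: 0.00583C* = 0.0846, so C* = 14.5.
From dR/dt = 0: 0.583(1 - R*/212) = 0.0226·14.5, giving R* = 212·(1 - 0.563) = 92.7.
From dC/dt = 0: 0.00895·92.7 - 0.373 = 0.0394P*, so P* = 0.457/0.0394 = 11.6.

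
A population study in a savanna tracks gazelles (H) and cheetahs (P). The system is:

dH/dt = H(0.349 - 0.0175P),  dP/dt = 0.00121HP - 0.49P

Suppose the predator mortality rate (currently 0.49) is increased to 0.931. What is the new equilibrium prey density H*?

At the interior fixed point, setting dP/dt = 0 with P > 0 fixes H* = (predator death rate)/(HP coefficient) — independent of the other coefficients.
With the change, H* = 0.931/0.00121 = 769; it rises from 405.

H* ≈ 769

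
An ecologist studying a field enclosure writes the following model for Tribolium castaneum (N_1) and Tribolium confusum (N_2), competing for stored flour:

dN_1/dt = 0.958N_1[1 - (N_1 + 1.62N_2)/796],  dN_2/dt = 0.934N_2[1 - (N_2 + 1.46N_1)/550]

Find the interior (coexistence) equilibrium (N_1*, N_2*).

N_1* ≈ 69.6, N_2* ≈ 448

Setting both brackets to zero gives the nullclines N_1 + 1.62N_2 = 796 and 1.46N_1 + N_2 = 550.
Substituting N_2 = 550 - 1.46N_1 into the first: N_1(1 - 1.62·1.46) = 796 - 1.62·550.
So N_1* = -95/-1.37 = 69.6, and then N_2* = 550 - 1.46·69.6 = 448.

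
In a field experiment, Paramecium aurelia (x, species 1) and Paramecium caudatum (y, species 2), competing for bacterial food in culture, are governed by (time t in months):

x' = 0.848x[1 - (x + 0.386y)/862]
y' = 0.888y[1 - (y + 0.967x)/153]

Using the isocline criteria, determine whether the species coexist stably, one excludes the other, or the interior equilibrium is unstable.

species 1 excludes species 2

Compare the nullcline intercepts: K1/α12 = 862/0.386 = 2230 > K2 = 153; K2/α21 = 153/0.967 = 158 < K1 = 862.
Since the inequalities point opposite ways, species 1 can invade but species 2 cannot.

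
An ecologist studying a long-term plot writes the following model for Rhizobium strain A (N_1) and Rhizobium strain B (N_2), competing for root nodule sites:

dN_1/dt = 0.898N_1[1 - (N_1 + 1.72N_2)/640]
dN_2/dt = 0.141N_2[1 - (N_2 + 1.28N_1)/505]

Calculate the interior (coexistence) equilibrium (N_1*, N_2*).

N_1* ≈ 190, N_2* ≈ 261

Setting both brackets to zero gives the nullclines N_1 + 1.72N_2 = 640 and 1.28N_1 + N_2 = 505.
Substituting N_2 = 505 - 1.28N_1 into the first: N_1(1 - 1.72·1.28) = 640 - 1.72·505.
So N_1* = -229/-1.2 = 190, and then N_2* = 505 - 1.28·190 = 261.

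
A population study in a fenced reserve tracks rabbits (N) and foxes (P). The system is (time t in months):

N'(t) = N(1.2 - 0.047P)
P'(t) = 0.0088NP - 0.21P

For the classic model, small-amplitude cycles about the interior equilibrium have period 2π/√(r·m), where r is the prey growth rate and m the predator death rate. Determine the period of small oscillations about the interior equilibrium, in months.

Here r = 1.2 and m = 0.21, so r·m = 0.252.
ω = √0.252 = 0.502 per month, hence T = 2π/ω ≈ 12.5 months.

T ≈ 12.5 months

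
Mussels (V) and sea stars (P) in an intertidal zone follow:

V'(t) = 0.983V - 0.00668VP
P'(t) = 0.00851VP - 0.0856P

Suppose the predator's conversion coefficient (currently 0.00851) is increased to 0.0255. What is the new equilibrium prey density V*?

V* ≈ 3.36

At the interior fixed point, setting dP/dt = 0 with P > 0 fixes V* = (predator death rate)/(VP coefficient) — independent of the other coefficients.
With the change, V* = 0.0856/0.0255 = 3.36; it falls from 10.1.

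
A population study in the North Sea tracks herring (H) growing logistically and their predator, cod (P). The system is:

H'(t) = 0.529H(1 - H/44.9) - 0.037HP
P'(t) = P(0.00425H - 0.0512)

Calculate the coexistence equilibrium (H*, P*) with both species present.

H* ≈ 12, P* ≈ 10.5

From dP/dt = 0 with P > 0: 0.00425H* = 0.0512, so H* = 12.
Substitute into dH/dt = 0: 0.529(1 - 12/44.9) = 0.037P*.
The bracket is 0.732, giving P* = 0.387/0.037 = 10.5.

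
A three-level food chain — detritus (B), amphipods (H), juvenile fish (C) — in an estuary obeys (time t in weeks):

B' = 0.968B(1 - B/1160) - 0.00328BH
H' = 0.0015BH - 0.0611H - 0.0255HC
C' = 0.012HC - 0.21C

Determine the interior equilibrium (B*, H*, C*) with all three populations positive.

From dC/dt = 0: 0.012H* = 0.21, so H* = 17.5.
From dB/dt = 0: 0.968(1 - B*/1160) = 0.00328·17.5, giving B* = 1160·(1 - 0.0593) = 1090.
From dH/dt = 0: 0.0015·1090 - 0.0611 = 0.0255C*, so C* = 1.58/0.0255 = 61.8.

B* ≈ 1090, H* ≈ 17.5, C* ≈ 61.8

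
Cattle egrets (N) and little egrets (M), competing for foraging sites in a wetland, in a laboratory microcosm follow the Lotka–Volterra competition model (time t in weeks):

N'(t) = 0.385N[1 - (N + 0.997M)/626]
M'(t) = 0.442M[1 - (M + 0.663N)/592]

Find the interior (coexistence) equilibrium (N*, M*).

N* ≈ 106, M* ≈ 522

Setting both brackets to zero gives the nullclines N + 0.997M = 626 and 0.663N + M = 592.
Substituting M = 592 - 0.663N into the first: N(1 - 0.997·0.663) = 626 - 0.997·592.
So N* = 35.8/0.339 = 106, and then M* = 592 - 0.663·106 = 522.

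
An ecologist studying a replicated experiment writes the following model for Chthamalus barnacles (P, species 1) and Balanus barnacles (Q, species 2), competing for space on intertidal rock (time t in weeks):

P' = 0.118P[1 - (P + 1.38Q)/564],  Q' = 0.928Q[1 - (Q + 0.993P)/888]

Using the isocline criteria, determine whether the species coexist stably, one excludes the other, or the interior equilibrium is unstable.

species 2 excludes species 1

Compare the nullcline intercepts: K1/α12 = 564/1.38 = 409 < K2 = 888; K2/α21 = 888/0.993 = 894 > K1 = 564.
Since the inequalities point opposite ways, species 2 can invade but species 1 cannot.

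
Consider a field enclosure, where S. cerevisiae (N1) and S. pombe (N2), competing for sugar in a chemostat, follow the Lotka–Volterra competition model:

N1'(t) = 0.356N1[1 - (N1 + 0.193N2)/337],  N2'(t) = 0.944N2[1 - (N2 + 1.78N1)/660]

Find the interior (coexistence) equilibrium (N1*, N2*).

Setting both brackets to zero gives the nullclines N1 + 0.193N2 = 337 and 1.78N1 + N2 = 660.
Substituting N2 = 660 - 1.78N1 into the first: N1(1 - 0.193·1.78) = 337 - 0.193·660.
So N1* = 210/0.656 = 319, and then N2* = 660 - 1.78·319 = 91.6.

N1* ≈ 319, N2* ≈ 91.6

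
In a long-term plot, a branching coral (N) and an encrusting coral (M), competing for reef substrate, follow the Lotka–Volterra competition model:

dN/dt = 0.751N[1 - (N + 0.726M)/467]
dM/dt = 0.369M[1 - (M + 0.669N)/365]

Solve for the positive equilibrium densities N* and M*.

Setting both brackets to zero gives the nullclines N + 0.726M = 467 and 0.669N + M = 365.
Substituting M = 365 - 0.669N into the first: N(1 - 0.726·0.669) = 467 - 0.726·365.
So N* = 202/0.514 = 393, and then M* = 365 - 0.669·393 = 102.

N* ≈ 393, M* ≈ 102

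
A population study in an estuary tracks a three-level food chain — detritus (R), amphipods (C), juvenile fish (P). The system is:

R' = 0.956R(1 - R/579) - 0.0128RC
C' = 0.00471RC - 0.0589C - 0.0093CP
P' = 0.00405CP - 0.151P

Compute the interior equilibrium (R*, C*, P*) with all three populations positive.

R* ≈ 290, C* ≈ 37.3, P* ≈ 141

From dP/dt = 0: 0.00405C* = 0.151, so C* = 37.3.
From dR/dt = 0: 0.956(1 - R*/579) = 0.0128·37.3, giving R* = 579·(1 - 0.499) = 290.
From dC/dt = 0: 0.00471·290 - 0.0589 = 0.0093P*, so P* = 1.31/0.0093 = 141.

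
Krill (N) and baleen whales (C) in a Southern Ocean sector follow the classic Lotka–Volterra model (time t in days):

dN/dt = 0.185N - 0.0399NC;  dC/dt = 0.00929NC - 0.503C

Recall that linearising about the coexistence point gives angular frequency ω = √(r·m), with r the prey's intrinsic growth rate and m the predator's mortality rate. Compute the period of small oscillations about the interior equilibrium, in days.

T ≈ 20.6 days

Here r = 0.185 and m = 0.503, so r·m = 0.0931.
ω = √0.0931 = 0.305 per day, hence T = 2π/ω ≈ 20.6 days.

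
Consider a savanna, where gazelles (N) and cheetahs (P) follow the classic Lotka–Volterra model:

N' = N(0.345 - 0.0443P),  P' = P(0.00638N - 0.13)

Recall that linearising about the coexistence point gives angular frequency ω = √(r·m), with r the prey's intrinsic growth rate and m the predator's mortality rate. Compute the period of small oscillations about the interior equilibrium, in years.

Here r = 0.345 and m = 0.13, so r·m = 0.0449.
ω = √0.0449 = 0.212 per year, hence T = 2π/ω ≈ 29.7 years.

T ≈ 29.7 years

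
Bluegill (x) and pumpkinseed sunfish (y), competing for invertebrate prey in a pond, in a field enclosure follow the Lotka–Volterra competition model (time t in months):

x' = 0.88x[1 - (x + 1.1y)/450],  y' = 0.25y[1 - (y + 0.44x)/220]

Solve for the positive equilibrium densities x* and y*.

x* ≈ 403, y* ≈ 42.6

Setting both brackets to zero gives the nullclines x + 1.1y = 450 and 0.44x + y = 220.
Substituting y = 220 - 0.44x into the first: x(1 - 1.1·0.44) = 450 - 1.1·220.
So x* = 208/0.516 = 403, and then y* = 220 - 0.44·403 = 42.6.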